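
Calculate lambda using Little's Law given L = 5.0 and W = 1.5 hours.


lambda = L / W = 5.0 / 1.5 = 3.33 per hour

3.33 per hour


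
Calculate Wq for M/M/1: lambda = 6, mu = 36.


rho = 6/36; Wq = rho/(mu - lambda) = 0.0056 hours

0.0056 hours


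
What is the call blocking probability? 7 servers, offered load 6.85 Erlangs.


B(N,A) = (A^N/N!) / sum(A^k/k!, k=0..N) with N=7, A=6.85 = 0.2395

0.2395


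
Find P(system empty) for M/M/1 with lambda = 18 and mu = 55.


P0 = 1 - rho = 1 - 18/55 = 0.6727

0.6727


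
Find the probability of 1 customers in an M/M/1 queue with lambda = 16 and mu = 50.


rho = 16/50; P(n) = (1-rho)*rho^n = (1-16/50)*(16/50)^1 = 0.2176

0.2176


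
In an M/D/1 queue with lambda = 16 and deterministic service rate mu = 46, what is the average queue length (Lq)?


M/D/1: Lq = rho^2 / (2*(1-rho)) where rho = 16/46; Lq = 0.09

0.09


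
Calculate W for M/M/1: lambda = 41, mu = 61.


W = 1/(mu - lambda) = 1/(61 - 41) = 0.05 hours

0.05 hours


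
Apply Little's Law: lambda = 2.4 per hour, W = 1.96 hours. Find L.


L = lambda * W = 2.4 * 1.96 = 4.7

4.7


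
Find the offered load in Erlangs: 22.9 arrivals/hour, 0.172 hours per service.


Offered load a = lambda * E[S] = 22.9 * 0.172 = 3.94 Erlangs

3.94 Erlangs


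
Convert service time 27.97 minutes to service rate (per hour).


mu = 60 / avg_service_time = 60 / 27.97 = 2.15 per hour

2.15 per hour


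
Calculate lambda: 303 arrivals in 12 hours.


lambda = total arrivals / time = 303 / 12 = 25.25 per hour

25.25 per hour


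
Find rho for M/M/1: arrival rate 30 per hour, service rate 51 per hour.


rho = lambda/mu = 30/51 = 0.5882

0.5882


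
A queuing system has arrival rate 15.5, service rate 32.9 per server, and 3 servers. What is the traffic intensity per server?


rho = lambda / (c * mu) = 15.5 / (3 * 32.9) = 0.157

0.157


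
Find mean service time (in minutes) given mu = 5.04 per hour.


Mean service time = 60/mu = 60/5.04 = 11.9 minutes

11.9 minutes


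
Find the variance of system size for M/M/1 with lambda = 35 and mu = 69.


rho = 35/69; Var(N) = rho/(1-rho)^2 = 2.09

2.09


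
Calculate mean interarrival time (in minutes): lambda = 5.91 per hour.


Mean interarrival time = 60/lambda = 60/5.91 = 10.15 minutes

10.15 minutes


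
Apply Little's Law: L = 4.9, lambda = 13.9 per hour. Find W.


W = L / lambda = 4.9 / 13.9 = 0.3525 hours

0.3525 hours


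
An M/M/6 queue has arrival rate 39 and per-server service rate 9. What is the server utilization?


rho = lambda/(c*mu) = 39/(6*9) = 0.7222

0.7222


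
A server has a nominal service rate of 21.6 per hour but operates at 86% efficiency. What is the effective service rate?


Effective rate = mu * efficiency = 21.6 * 0.86 = 18.58 per hour

18.58 per hour


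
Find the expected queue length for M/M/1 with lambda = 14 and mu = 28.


rho = 14/28; Lq = rho^2/(1-rho) = 0.5

0.5


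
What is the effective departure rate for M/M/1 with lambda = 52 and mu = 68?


For a stable queue (lambda < mu), throughput = lambda = 52 per hour

52 per hour


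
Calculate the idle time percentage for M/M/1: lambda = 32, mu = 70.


Idle fraction = (1 - rho) * 100 = (1 - 32/70) * 100 = 54.3%

54.3%


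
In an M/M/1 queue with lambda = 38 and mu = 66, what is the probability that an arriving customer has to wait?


P(wait) = rho = lambda/mu = 38/66 = 0.5758

0.5758


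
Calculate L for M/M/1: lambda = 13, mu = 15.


rho = 13/15; L = rho/(1-rho) = 6.5

6.5


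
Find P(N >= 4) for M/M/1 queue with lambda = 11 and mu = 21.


P(N >= 4) = rho^4 = (11/21)^4 = 0.0753

0.0753


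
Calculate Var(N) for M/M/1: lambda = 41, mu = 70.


rho = 41/70; Var(N) = rho/(1-rho)^2 = 3.41

3.41


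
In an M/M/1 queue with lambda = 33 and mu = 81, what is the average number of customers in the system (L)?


rho = 33/81; L = rho/(1-rho) = 0.69

0.69


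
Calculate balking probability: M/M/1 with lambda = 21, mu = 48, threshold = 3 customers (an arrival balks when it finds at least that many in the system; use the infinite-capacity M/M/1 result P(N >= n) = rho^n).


P(N >= 3) = rho^3 = (21/48)^3 = 0.0837

0.0837


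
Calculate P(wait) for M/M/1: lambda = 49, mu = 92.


P(wait) = rho = lambda/mu = 49/92 = 0.5326

0.5326


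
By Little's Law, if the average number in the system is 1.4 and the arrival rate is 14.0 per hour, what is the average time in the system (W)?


W = L / lambda = 1.4 / 14.0 = 0.1 hours

0.1 hours


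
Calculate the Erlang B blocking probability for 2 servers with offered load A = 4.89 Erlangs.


B(N,A) = (A^N/N!) / sum(A^k/k!, k=0..N) with N=2, A=4.89 = 0.67

0.67


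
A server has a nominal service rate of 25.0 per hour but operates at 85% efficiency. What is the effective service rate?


Effective rate = mu * efficiency = 25.0 * 0.85 = 21.25 per hour

21.25 per hour


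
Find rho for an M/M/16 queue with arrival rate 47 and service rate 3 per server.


rho = lambda/(c*mu) = 47/(16*3) = 0.9792

0.9792


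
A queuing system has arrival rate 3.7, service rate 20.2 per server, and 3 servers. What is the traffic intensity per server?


rho = lambda / (c * mu) = 3.7 / (3 * 20.2) = 0.0611

0.0611


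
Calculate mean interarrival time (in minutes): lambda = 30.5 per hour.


Mean interarrival time = 60/lambda = 60/30.5 = 1.97 minutes

1.97 minutes


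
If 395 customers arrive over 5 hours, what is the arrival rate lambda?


lambda = total arrivals / time = 395 / 5 = 79.0 per hour

79.0 per hour


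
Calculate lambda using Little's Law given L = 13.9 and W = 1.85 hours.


lambda = L / W = 13.9 / 1.85 = 7.51 per hour

7.51 per hour


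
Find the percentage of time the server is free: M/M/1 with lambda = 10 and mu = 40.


Idle fraction = (1 - rho) * 100 = (1 - 10/40) * 100 = 75.0%

75.0%


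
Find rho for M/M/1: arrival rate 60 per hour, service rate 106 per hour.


rho = lambda/mu = 60/106 = 0.566

0.566


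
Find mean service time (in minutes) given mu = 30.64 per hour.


Mean service time = 60/mu = 60/30.64 = 1.96 minutes

1.96 minutes


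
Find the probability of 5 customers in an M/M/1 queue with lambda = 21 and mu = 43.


rho = 21/43; P(n) = (1-rho)*rho^n = (1-21/43)*(21/43)^5 = 0.0142

0.0142


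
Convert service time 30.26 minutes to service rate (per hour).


mu = 60 / avg_service_time = 60 / 30.26 = 1.98 per hour

1.98 per hour


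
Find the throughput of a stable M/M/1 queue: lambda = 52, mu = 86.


For a stable queue (lambda < mu), throughput = lambda = 52 per hour

52 per hour


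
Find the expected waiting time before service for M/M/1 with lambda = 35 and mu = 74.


rho = 35/74; Wq = rho/(mu - lambda) = 0.0121 hours

0.0121 hours


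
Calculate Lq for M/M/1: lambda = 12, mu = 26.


rho = 12/26; Lq = rho^2/(1-rho) = 0.4

0.4


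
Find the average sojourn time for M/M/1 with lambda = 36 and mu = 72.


W = 1/(mu - lambda) = 1/(72 - 36) = 0.0278 hours

0.0278 hours


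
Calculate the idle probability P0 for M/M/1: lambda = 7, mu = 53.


P0 = 1 - rho = 1 - 7/53 = 0.8679

0.8679


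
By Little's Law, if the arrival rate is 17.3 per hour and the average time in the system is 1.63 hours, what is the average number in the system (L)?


L = lambda * W = 17.3 * 1.63 = 28.2

28.2


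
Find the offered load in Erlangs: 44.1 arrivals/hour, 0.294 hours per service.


Offered load a = lambda * E[S] = 44.1 * 0.294 = 12.97 Erlangs

12.97 Erlangs


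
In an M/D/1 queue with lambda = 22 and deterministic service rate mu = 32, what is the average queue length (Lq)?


M/D/1: Lq = rho^2 / (2*(1-rho)) where rho = 22/32; Lq = 0.76

0.76


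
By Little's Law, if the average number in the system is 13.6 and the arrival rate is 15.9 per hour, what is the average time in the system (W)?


W = L / lambda = 13.6 / 15.9 = 0.8553 hours

0.8553 hours


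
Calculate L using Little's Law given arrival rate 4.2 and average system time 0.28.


L = lambda * W = 4.2 * 0.28 = 1.18

1.18


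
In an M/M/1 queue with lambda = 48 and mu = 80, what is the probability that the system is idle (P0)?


P0 = 1 - rho = 1 - 48/80 = 0.4

0.4


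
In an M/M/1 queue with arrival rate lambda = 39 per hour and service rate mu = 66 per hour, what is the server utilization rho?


rho = lambda/mu = 39/66 = 0.5909

0.5909


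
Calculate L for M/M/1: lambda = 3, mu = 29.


rho = 3/29; L = rho/(1-rho) = 0.12

0.12


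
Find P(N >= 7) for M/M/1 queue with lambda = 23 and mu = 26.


P(N >= 7) = rho^7 = (23/26)^7 = 0.4239

0.4239


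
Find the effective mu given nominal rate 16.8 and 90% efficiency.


Effective rate = mu * efficiency = 16.8 * 0.9 = 15.12 per hour

15.12 per hour


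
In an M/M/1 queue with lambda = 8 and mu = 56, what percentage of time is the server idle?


Idle fraction = (1 - rho) * 100 = (1 - 8/56) * 100 = 85.7%

85.7%


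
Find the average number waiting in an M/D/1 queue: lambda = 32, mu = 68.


M/D/1: Lq = rho^2 / (2*(1-rho)) where rho = 32/68; Lq = 0.21

0.21


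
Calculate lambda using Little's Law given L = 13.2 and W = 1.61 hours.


lambda = L / W = 13.2 / 1.61 = 8.2 per hour

8.2 per hour


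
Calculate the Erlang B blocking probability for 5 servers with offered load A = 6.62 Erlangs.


B(N,A) = (A^N/N!) / sum(A^k/k!, k=0..N) with N=5, A=6.62 = 0.4015

0.4015


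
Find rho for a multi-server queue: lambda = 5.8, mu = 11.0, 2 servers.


rho = lambda / (c * mu) = 5.8 / (2 * 11.0) = 0.2636

0.2636


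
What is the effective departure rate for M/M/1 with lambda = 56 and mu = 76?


For a stable queue (lambda < mu), throughput = lambda = 56 per hour

56 per hour


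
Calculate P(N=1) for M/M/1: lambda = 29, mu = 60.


rho = 29/60; P(n) = (1-rho)*rho^n = (1-29/60)*(29/60)^1 = 0.2497

0.2497


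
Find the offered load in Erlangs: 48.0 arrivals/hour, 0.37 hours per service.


Offered load a = lambda * E[S] = 48.0 * 0.37 = 17.76 Erlangs

17.76 Erlangs


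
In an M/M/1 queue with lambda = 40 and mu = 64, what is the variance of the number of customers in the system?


rho = 40/64; Var(N) = rho/(1-rho)^2 = 4.44

4.44


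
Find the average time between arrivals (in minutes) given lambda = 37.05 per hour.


Mean interarrival time = 60/lambda = 60/37.05 = 1.62 minutes

1.62 minutes


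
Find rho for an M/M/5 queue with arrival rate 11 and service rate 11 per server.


rho = lambda/(c*mu) = 11/(5*11) = 0.2

0.2


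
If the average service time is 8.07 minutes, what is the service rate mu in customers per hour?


mu = 60 / avg_service_time = 60 / 8.07 = 7.43 per hour

7.43 per hour


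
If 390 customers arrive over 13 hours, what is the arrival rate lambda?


lambda = total arrivals / time = 390 / 13 = 30.0 per hour

30.0 per hour


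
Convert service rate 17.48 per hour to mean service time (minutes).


Mean service time = 60/mu = 60/17.48 = 3.43 minutes

3.43 minutes


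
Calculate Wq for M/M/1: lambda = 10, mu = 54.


rho = 10/54; Wq = rho/(mu - lambda) = 0.0042 hours

0.0042 hours


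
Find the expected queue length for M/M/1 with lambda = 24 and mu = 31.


rho = 24/31; Lq = rho^2/(1-rho) = 2.65

2.65


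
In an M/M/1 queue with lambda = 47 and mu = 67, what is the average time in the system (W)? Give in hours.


W = 1/(mu - lambda) = 1/(67 - 47) = 0.05 hours

0.05 hours


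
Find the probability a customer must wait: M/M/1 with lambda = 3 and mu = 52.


P(wait) = rho = lambda/mu = 3/52 = 0.0577

0.0577


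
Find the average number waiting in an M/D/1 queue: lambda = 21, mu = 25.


M/D/1: Lq = rho^2 / (2*(1-rho)) where rho = 21/25; Lq = 2.21

2.21


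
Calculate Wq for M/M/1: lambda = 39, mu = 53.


rho = 39/53; Wq = rho/(mu - lambda) = 0.0526 hours

0.0526 hours


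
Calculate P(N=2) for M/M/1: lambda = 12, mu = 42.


rho = 12/42; P(n) = (1-rho)*rho^n = (1-12/42)*(12/42)^2 = 0.0583

0.0583


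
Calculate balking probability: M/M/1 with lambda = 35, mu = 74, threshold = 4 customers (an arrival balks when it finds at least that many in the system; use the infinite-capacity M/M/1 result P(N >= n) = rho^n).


P(N >= 4) = rho^4 = (35/74)^4 = 0.05

0.05


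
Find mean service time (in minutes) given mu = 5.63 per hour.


Mean service time = 60/mu = 60/5.63 = 10.66 minutes

10.66 minutes


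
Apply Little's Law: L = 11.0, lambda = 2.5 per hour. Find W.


W = L / lambda = 11.0 / 2.5 = 4.4 hours

4.4 hours


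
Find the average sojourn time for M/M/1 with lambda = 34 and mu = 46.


W = 1/(mu - lambda) = 1/(46 - 34) = 0.0833 hours

0.0833 hours


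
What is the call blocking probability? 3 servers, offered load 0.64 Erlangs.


B(N,A) = (A^N/N!) / sum(A^k/k!, k=0..N) with N=3, A=0.64 = 0.0231

0.0231


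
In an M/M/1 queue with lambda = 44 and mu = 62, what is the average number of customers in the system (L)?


rho = 44/62; L = rho/(1-rho) = 2.44

2.44


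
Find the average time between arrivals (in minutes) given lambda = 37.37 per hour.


Mean interarrival time = 60/lambda = 60/37.37 = 1.61 minutes

1.61 minutes


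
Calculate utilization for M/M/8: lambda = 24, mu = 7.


rho = lambda/(c*mu) = 24/(8*7) = 0.4286

0.4286


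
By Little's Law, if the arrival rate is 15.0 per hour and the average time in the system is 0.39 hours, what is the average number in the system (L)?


L = lambda * W = 15.0 * 0.39 = 5.85

5.85


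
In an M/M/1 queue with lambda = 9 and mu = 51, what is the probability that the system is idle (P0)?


P0 = 1 - rho = 1 - 9/51 = 0.8235

0.8235


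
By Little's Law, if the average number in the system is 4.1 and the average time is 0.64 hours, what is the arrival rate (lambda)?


lambda = L / W = 4.1 / 0.64 = 6.41 per hour

6.41 per hour


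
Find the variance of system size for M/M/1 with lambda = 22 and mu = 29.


rho = 22/29; Var(N) = rho/(1-rho)^2 = 13.02

13.02


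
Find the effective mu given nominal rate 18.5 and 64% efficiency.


Effective rate = mu * efficiency = 18.5 * 0.64 = 11.84 per hour

11.84 per hour


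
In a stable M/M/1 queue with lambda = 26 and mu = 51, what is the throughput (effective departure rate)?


For a stable queue (lambda < mu), throughput = lambda = 26 per hour

26 per hour


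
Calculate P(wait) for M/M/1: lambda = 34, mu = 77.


P(wait) = rho = lambda/mu = 34/77 = 0.4416

0.4416


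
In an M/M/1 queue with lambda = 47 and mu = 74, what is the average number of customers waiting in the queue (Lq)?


rho = 47/74; Lq = rho^2/(1-rho) = 1.11

1.11


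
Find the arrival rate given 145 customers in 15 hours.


lambda = total arrivals / time = 145 / 15 = 9.67 per hour

9.67 per hour


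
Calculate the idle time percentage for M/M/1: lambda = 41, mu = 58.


Idle fraction = (1 - rho) * 100 = (1 - 41/58) * 100 = 29.3%

29.3%


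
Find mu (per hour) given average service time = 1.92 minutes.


mu = 60 / avg_service_time = 60 / 1.92 = 31.25 per hour

31.25 per hour


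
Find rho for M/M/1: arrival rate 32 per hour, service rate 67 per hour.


rho = lambda/mu = 32/67 = 0.4776

0.4776


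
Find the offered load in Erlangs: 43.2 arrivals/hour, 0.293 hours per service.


Offered load a = lambda * E[S] = 43.2 * 0.293 = 12.66 Erlangs

12.66 Erlangs


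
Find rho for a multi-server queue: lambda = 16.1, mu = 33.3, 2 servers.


rho = lambda / (c * mu) = 16.1 / (2 * 33.3) = 0.2417

0.2417


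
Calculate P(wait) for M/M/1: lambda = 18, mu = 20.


P(wait) = rho = lambda/mu = 18/20 = 0.9

0.9


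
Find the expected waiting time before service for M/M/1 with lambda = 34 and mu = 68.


rho = 34/68; Wq = rho/(mu - lambda) = 0.0147 hours

0.0147 hours


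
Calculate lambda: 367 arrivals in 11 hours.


lambda = total arrivals / time = 367 / 11 = 33.36 per hour

33.36 per hour


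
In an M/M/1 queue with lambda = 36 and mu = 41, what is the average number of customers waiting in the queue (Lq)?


rho = 36/41; Lq = rho^2/(1-rho) = 6.32

6.32


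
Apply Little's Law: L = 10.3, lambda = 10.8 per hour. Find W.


W = L / lambda = 10.3 / 10.8 = 0.9537 hours

0.9537 hours


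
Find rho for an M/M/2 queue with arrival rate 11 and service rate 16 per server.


rho = lambda/(c*mu) = 11/(2*16) = 0.3438

0.3438


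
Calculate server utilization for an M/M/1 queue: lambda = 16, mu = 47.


rho = lambda/mu = 16/47 = 0.3404

0.3404


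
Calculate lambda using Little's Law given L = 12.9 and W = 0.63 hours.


lambda = L / W = 12.9 / 0.63 = 20.48 per hour

20.48 per hour


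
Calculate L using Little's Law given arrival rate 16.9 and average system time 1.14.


L = lambda * W = 16.9 * 1.14 = 19.27

19.27


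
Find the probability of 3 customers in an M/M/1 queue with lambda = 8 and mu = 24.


rho = 8/24; P(n) = (1-rho)*rho^n = (1-8/24)*(8/24)^3 = 0.0247

0.0247


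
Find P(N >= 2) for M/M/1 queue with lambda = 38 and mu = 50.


P(N >= 2) = rho^2 = (38/50)^2 = 0.5776

0.5776


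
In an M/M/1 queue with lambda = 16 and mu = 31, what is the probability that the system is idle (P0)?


P0 = 1 - rho = 1 - 16/31 = 0.4839

0.4839


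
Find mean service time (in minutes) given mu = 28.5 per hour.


Mean service time = 60/mu = 60/28.5 = 2.11 minutes

2.11 minutes


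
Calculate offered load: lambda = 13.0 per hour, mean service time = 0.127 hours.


Offered load a = lambda * E[S] = 13.0 * 0.127 = 1.65 Erlangs

1.65 Erlangs


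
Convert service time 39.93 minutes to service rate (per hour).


mu = 60 / avg_service_time = 60 / 39.93 = 1.5 per hour

1.5 per hour


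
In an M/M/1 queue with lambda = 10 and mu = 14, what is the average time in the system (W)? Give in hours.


W = 1/(mu - lambda) = 1/(14 - 10) = 0.25 hours

0.25 hours


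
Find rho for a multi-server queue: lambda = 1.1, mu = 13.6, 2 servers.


rho = lambda / (c * mu) = 1.1 / (2 * 13.6) = 0.0404

0.0404


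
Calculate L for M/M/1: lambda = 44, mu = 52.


rho = 44/52; L = rho/(1-rho) = 5.5

5.5


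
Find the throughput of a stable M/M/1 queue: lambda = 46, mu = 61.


For a stable queue (lambda < mu), throughput = lambda = 46 per hour

46 per hour


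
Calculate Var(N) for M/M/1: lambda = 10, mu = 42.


rho = 10/42; Var(N) = rho/(1-rho)^2 = 0.41

0.41


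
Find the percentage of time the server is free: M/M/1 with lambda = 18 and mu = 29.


Idle fraction = (1 - rho) * 100 = (1 - 18/29) * 100 = 37.9%

37.9%


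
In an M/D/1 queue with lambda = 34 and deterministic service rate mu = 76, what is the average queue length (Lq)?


M/D/1: Lq = rho^2 / (2*(1-rho)) where rho = 34/76; Lq = 0.18

0.18


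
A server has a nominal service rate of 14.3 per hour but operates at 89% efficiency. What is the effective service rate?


Effective rate = mu * efficiency = 14.3 * 0.89 = 12.73 per hour

12.73 per hour


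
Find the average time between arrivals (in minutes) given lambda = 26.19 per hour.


Mean interarrival time = 60/lambda = 60/26.19 = 2.29 minutes

2.29 minutes


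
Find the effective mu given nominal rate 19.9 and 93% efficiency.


Effective rate = mu * efficiency = 19.9 * 0.93 = 18.51 per hour

18.51 per hour


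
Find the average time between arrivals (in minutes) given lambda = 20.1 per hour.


Mean interarrival time = 60/lambda = 60/20.1 = 2.99 minutes

2.99 minutes


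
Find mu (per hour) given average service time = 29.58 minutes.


mu = 60 / avg_service_time = 60 / 29.58 = 2.03 per hour

2.03 per hour


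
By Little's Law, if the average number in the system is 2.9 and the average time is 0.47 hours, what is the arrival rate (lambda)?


lambda = L / W = 2.9 / 0.47 = 6.17 per hour

6.17 per hour


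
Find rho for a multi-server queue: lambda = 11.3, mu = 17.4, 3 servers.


rho = lambda / (c * mu) = 11.3 / (3 * 17.4) = 0.2165

0.2165


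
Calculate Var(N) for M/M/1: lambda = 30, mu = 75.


rho = 30/75; Var(N) = rho/(1-rho)^2 = 1.11

1.11


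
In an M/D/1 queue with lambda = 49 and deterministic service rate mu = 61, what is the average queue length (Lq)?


M/D/1: Lq = rho^2 / (2*(1-rho)) where rho = 49/61; Lq = 1.64

1.64


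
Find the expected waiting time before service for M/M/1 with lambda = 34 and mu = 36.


rho = 34/36; Wq = rho/(mu - lambda) = 0.4722 hours

0.4722 hours


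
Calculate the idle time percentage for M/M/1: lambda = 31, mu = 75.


Idle fraction = (1 - rho) * 100 = (1 - 31/75) * 100 = 58.7%

58.7%


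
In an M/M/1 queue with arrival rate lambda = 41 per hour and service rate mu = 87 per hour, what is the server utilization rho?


rho = lambda/mu = 41/87 = 0.4713

0.4713


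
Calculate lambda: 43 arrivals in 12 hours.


lambda = total arrivals / time = 43 / 12 = 3.58 per hour

3.58 per hour


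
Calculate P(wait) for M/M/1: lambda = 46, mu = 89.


P(wait) = rho = lambda/mu = 46/89 = 0.5169

0.5169


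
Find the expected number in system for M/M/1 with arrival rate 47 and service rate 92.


rho = 47/92; L = rho/(1-rho) = 1.04

1.04


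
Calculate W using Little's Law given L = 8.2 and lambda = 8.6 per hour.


W = L / lambda = 8.2 / 8.6 = 0.9535 hours

0.9535 hours


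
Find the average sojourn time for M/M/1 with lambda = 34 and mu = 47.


W = 1/(mu - lambda) = 1/(47 - 34) = 0.0769 hours

0.0769 hours


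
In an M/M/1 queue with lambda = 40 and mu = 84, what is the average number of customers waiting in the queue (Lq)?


rho = 40/84; Lq = rho^2/(1-rho) = 0.43

0.43


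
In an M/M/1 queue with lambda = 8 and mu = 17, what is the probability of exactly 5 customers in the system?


rho = 8/17; P(n) = (1-rho)*rho^n = (1-8/17)*(8/17)^5 = 0.0122

0.0122


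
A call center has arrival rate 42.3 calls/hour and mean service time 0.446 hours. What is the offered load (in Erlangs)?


Offered load a = lambda * E[S] = 42.3 * 0.446 = 18.87 Erlangs

18.87 Erlangs


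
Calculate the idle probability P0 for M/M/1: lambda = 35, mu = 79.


P0 = 1 - rho = 1 - 35/79 = 0.557

0.557


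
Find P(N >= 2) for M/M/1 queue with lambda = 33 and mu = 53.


P(N >= 2) = rho^2 = (33/53)^2 = 0.3877

0.3877


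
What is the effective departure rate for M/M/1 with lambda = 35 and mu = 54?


For a stable queue (lambda < mu), throughput = lambda = 35 per hour

35 per hour


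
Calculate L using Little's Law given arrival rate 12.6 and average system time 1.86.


L = lambda * W = 12.6 * 1.86 = 23.44

23.44


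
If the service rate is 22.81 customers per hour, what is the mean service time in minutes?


Mean service time = 60/mu = 60/22.81 = 2.63 minutes

2.63 minutes


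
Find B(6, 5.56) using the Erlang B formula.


B(N,A) = (A^N/N!) / sum(A^k/k!, k=0..N) with N=6, A=5.56 = 0.2334

0.2334


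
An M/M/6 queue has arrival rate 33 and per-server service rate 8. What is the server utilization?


rho = lambda/(c*mu) = 33/(6*8) = 0.6875

0.6875


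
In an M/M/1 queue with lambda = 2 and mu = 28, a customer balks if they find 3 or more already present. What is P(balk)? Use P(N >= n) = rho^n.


P(N >= 3) = rho^3 = (2/28)^3 = 0.0004

0.0004


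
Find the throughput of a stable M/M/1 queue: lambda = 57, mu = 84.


For a stable queue (lambda < mu), throughput = lambda = 57 per hour

57 per hour


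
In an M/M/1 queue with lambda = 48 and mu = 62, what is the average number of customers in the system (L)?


rho = 48/62; L = rho/(1-rho) = 3.43

3.43


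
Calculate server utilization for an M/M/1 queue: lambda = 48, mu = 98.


rho = lambda/mu = 48/98 = 0.4898

0.4898


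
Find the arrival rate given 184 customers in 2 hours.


lambda = total arrivals / time = 184 / 2 = 92.0 per hour

92.0 per hour


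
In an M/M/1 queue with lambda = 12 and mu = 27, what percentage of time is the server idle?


Idle fraction = (1 - rho) * 100 = (1 - 12/27) * 100 = 55.6%

55.6%


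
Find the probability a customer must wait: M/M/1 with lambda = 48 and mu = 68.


P(wait) = rho = lambda/mu = 48/68 = 0.7059

0.7059


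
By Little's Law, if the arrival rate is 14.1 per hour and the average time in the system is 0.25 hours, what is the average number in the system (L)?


L = lambda * W = 14.1 * 0.25 = 3.53

3.53


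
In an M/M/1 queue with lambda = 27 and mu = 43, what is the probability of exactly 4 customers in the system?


rho = 27/43; P(n) = (1-rho)*rho^n = (1-27/43)*(27/43)^4 = 0.0578

0.0578


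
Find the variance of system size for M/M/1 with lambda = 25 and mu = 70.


rho = 25/70; Var(N) = rho/(1-rho)^2 = 0.86

0.86


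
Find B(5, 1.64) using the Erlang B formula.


B(N,A) = (A^N/N!) / sum(A^k/k!, k=0..N) with N=5, A=1.64 = 0.0193

0.0193


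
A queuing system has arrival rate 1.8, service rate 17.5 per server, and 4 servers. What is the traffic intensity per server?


rho = lambda / (c * mu) = 1.8 / (4 * 17.5) = 0.0257

0.0257


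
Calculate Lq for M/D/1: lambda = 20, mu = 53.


M/D/1: Lq = rho^2 / (2*(1-rho)) where rho = 20/53; Lq = 0.11

0.11


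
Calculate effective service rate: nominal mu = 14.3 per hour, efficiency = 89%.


Effective rate = mu * efficiency = 14.3 * 0.89 = 12.73 per hour

12.73 per hour


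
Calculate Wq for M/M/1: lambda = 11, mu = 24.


rho = 11/24; Wq = rho/(mu - lambda) = 0.0353 hours

0.0353 hours


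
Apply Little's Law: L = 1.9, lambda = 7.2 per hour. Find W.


W = L / lambda = 1.9 / 7.2 = 0.2639 hours

0.2639 hours


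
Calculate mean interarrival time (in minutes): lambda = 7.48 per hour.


Mean interarrival time = 60/lambda = 60/7.48 = 8.02 minutes

8.02 minutes


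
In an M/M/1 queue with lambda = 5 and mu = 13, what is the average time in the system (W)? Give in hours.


W = 1/(mu - lambda) = 1/(13 - 5) = 0.125 hours

0.125 hours


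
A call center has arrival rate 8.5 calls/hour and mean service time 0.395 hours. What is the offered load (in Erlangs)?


Offered load a = lambda * E[S] = 8.5 * 0.395 = 3.36 Erlangs

3.36 Erlangs


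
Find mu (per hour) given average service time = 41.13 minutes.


mu = 60 / avg_service_time = 60 / 41.13 = 1.46 per hour

1.46 per hour


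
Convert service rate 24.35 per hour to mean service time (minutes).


Mean service time = 60/mu = 60/24.35 = 2.46 minutes

2.46 minutes


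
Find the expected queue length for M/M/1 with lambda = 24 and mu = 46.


rho = 24/46; Lq = rho^2/(1-rho) = 0.57

0.57


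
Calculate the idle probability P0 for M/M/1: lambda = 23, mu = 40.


P0 = 1 - rho = 1 - 23/40 = 0.425

0.425


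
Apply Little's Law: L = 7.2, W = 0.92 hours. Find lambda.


lambda = L / W = 7.2 / 0.92 = 7.83 per hour

7.83 per hour


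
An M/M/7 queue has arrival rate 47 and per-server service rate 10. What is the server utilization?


rho = lambda/(c*mu) = 47/(7*10) = 0.6714

0.6714


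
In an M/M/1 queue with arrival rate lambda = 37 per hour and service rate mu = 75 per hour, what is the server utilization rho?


rho = lambda/mu = 37/75 = 0.4933

0.4933


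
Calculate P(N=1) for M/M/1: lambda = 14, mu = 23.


rho = 14/23; P(n) = (1-rho)*rho^n = (1-14/23)*(14/23)^1 = 0.2382

0.2382


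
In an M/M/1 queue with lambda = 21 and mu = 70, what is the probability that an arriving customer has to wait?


P(wait) = rho = lambda/mu = 21/70 = 0.3

0.3


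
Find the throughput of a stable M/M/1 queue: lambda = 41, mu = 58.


For a stable queue (lambda < mu), throughput = lambda = 41 per hour

41 per hour


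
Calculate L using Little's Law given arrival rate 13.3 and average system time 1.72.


L = lambda * W = 13.3 * 1.72 = 22.88

22.88


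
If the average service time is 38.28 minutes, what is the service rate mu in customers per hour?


mu = 60 / avg_service_time = 60 / 38.28 = 1.57 per hour

1.57 per hour


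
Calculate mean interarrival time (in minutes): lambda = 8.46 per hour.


Mean interarrival time = 60/lambda = 60/8.46 = 7.09 minutes

7.09 minutes


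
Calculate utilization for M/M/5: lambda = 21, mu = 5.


rho = lambda/(c*mu) = 21/(5*5) = 0.84

0.84


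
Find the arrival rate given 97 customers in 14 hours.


lambda = total arrivals / time = 97 / 14 = 6.93 per hour

6.93 per hour


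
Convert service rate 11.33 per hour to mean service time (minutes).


Mean service time = 60/mu = 60/11.33 = 5.3 minutes

5.3 minutes


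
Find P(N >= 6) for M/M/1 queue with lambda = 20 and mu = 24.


P(N >= 6) = rho^6 = (20/24)^6 = 0.3349

0.3349


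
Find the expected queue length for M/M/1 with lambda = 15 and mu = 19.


rho = 15/19; Lq = rho^2/(1-rho) = 2.96

2.96


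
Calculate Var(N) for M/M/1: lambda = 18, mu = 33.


rho = 18/33; Var(N) = rho/(1-rho)^2 = 2.64

2.64


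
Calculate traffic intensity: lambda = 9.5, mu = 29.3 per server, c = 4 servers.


rho = lambda / (c * mu) = 9.5 / (4 * 29.3) = 0.0811

0.0811


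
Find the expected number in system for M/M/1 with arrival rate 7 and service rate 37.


rho = 7/37; L = rho/(1-rho) = 0.23

0.23


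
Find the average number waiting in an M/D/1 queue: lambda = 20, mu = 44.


M/D/1: Lq = rho^2 / (2*(1-rho)) where rho = 20/44; Lq = 0.19

0.19


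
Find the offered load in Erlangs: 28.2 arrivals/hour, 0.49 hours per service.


Offered load a = lambda * E[S] = 28.2 * 0.49 = 13.82 Erlangs

13.82 Erlangs


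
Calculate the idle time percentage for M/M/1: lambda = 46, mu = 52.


Idle fraction = (1 - rho) * 100 = (1 - 46/52) * 100 = 11.5%

11.5%


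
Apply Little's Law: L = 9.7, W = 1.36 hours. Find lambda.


lambda = L / W = 9.7 / 1.36 = 7.13 per hour

7.13 per hour


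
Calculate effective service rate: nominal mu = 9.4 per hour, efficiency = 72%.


Effective rate = mu * efficiency = 9.4 * 0.72 = 6.77 per hour

6.77 per hour


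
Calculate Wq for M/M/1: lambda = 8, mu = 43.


rho = 8/43; Wq = rho/(mu - lambda) = 0.0053 hours

0.0053 hours


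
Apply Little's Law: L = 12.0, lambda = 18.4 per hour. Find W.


W = L / lambda = 12.0 / 18.4 = 0.6522 hours

0.6522 hours


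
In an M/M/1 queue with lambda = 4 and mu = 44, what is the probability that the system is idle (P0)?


P0 = 1 - rho = 1 - 4/44 = 0.9091

0.9091


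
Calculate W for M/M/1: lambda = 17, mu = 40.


W = 1/(mu - lambda) = 1/(40 - 17) = 0.0435 hours

0.0435 hours


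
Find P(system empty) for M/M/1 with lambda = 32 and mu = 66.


P0 = 1 - rho = 1 - 32/66 = 0.5152

0.5152


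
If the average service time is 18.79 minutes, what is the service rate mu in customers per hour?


mu = 60 / avg_service_time = 60 / 18.79 = 3.19 per hour

3.19 per hour


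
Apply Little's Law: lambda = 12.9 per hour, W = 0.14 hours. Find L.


L = lambda * W = 12.9 * 0.14 = 1.81

1.81


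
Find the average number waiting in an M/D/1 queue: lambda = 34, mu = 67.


M/D/1: Lq = rho^2 / (2*(1-rho)) where rho = 34/67; Lq = 0.26

0.26


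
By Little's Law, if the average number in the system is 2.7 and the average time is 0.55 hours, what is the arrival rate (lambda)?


lambda = L / W = 2.7 / 0.55 = 4.91 per hour

4.91 per hour


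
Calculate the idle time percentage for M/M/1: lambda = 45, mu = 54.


Idle fraction = (1 - rho) * 100 = (1 - 45/54) * 100 = 16.7%

16.7%


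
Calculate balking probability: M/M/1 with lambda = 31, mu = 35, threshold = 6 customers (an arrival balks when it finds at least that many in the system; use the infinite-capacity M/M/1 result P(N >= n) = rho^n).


P(N >= 6) = rho^6 = (31/35)^6 = 0.4828

0.4828


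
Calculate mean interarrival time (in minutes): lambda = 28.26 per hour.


Mean interarrival time = 60/lambda = 60/28.26 = 2.12 minutes

2.12 minutes


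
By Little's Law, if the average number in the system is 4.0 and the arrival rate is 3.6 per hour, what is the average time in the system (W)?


W = L / lambda = 4.0 / 3.6 = 1.1111 hours

1.1111 hours


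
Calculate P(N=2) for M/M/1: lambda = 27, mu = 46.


rho = 27/46; P(n) = (1-rho)*rho^n = (1-27/46)*(27/46)^2 = 0.1423

0.1423


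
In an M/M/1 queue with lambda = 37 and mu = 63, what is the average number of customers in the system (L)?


rho = 37/63; L = rho/(1-rho) = 1.42

1.42


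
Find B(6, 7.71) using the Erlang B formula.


B(N,A) = (A^N/N!) / sum(A^k/k!, k=0..N) with N=6, A=7.71 = 0.3736

0.3736


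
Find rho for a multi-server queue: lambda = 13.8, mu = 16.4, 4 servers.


rho = lambda / (c * mu) = 13.8 / (4 * 16.4) = 0.2104

0.2104


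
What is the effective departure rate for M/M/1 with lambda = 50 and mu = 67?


For a stable queue (lambda < mu), throughput = lambda = 50 per hour

50 per hour


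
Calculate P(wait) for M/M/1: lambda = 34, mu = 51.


P(wait) = rho = lambda/mu = 34/51 = 0.6667

0.6667


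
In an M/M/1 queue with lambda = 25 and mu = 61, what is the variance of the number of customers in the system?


rho = 25/61; Var(N) = rho/(1-rho)^2 = 1.18

1.18


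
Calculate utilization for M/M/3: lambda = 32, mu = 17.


rho = lambda/(c*mu) = 32/(3*17) = 0.6275

0.6275


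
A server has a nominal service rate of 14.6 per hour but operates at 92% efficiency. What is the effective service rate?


Effective rate = mu * efficiency = 14.6 * 0.92 = 13.43 per hour

13.43 per hour


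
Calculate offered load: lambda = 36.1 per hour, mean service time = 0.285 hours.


Offered load a = lambda * E[S] = 36.1 * 0.285 = 10.29 Erlangs

10.29 Erlangs


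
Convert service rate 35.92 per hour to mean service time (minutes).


Mean service time = 60/mu = 60/35.92 = 1.67 minutes

1.67 minutes


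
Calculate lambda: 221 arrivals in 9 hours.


lambda = total arrivals / time = 221 / 9 = 24.56 per hour

24.56 per hour


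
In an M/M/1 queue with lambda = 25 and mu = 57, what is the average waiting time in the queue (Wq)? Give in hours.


rho = 25/57; Wq = rho/(mu - lambda) = 0.0137 hours

0.0137 hours


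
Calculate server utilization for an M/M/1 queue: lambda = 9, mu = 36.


rho = lambda/mu = 9/36 = 0.25

0.25


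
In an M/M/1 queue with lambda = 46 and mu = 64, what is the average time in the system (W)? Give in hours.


W = 1/(mu - lambda) = 1/(64 - 46) = 0.0556 hours

0.0556 hours


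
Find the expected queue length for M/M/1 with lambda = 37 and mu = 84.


rho = 37/84; Lq = rho^2/(1-rho) = 0.35

0.35


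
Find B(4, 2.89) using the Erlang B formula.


B(N,A) = (A^N/N!) / sum(A^k/k!, k=0..N) with N=4, A=2.89 = 0.1938

0.1938


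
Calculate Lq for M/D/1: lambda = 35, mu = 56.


M/D/1: Lq = rho^2 / (2*(1-rho)) where rho = 35/56; Lq = 0.52

0.52


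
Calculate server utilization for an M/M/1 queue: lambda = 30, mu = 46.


rho = lambda/mu = 30/46 = 0.6522

0.6522


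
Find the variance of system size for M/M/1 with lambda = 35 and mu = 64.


rho = 35/64; Var(N) = rho/(1-rho)^2 = 2.66

2.66


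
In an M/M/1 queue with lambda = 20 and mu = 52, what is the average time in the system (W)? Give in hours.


W = 1/(mu - lambda) = 1/(52 - 20) = 0.0313 hours

0.0313 hours


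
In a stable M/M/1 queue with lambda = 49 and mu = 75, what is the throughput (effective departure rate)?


For a stable queue (lambda < mu), throughput = lambda = 49 per hour

49 per hour


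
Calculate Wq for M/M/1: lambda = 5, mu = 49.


rho = 5/49; Wq = rho/(mu - lambda) = 0.0023 hours

0.0023 hours


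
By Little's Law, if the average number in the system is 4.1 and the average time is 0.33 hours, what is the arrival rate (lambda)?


lambda = L / W = 4.1 / 0.33 = 12.42 per hour

12.42 per hour


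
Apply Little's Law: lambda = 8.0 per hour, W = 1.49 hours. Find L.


L = lambda * W = 8.0 * 1.49 = 11.92

11.92


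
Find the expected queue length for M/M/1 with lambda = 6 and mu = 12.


rho = 6/12; Lq = rho^2/(1-rho) = 0.5

0.5


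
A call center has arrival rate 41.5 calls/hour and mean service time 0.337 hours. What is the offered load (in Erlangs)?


Offered load a = lambda * E[S] = 41.5 * 0.337 = 13.99 Erlangs

13.99 Erlangs


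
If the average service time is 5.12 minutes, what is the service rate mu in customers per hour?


mu = 60 / avg_service_time = 60 / 5.12 = 11.72 per hour

11.72 per hour


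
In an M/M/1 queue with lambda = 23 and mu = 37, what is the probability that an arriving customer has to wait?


P(wait) = rho = lambda/mu = 23/37 = 0.6216

0.6216


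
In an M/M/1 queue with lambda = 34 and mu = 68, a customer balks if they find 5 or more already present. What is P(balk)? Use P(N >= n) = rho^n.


P(N >= 5) = rho^5 = (34/68)^5 = 0.0313

0.0313


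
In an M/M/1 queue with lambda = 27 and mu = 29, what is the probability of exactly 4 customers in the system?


rho = 27/29; P(n) = (1-rho)*rho^n = (1-27/29)*(27/29)^4 = 0.0518

0.0518


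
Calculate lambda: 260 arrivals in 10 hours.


lambda = total arrivals / time = 260 / 10 = 26.0 per hour

26.0 per hour


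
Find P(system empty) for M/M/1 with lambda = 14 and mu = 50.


P0 = 1 - rho = 1 - 14/50 = 0.72

0.72


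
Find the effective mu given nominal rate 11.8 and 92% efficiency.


Effective rate = mu * efficiency = 11.8 * 0.92 = 10.86 per hour

10.86 per hour


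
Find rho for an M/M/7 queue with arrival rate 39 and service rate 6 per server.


rho = lambda/(c*mu) = 39/(7*6) = 0.9286

0.9286


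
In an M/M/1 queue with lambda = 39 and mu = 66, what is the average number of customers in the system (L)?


rho = 39/66; L = rho/(1-rho) = 1.44

1.44


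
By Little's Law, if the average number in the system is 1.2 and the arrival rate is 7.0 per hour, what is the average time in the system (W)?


W = L / lambda = 1.2 / 7.0 = 0.1714 hours

0.1714 hours


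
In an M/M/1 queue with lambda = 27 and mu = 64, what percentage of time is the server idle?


Idle fraction = (1 - rho) * 100 = (1 - 27/64) * 100 = 57.8%

57.8%


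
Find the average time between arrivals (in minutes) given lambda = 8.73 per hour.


Mean interarrival time = 60/lambda = 60/8.73 = 6.87 minutes

6.87 minutes


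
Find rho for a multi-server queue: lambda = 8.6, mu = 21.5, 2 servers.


rho = lambda / (c * mu) = 8.6 / (2 * 21.5) = 0.2

0.2


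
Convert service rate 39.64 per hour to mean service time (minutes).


Mean service time = 60/mu = 60/39.64 = 1.51 minutes

1.51 minutes


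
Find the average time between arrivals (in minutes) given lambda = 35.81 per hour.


Mean interarrival time = 60/lambda = 60/35.81 = 1.68 minutes

1.68 minutes


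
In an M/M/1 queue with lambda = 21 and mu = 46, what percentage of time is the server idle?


Idle fraction = (1 - rho) * 100 = (1 - 21/46) * 100 = 54.3%

54.3%


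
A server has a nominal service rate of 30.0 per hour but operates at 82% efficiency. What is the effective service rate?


Effective rate = mu * efficiency = 30.0 * 0.82 = 24.6 per hour

24.6 per hour


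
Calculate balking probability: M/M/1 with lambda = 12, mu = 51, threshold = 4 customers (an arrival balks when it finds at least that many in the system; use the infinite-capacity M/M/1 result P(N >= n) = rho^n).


P(N >= 4) = rho^4 = (12/51)^4 = 0.0031

0.0031
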